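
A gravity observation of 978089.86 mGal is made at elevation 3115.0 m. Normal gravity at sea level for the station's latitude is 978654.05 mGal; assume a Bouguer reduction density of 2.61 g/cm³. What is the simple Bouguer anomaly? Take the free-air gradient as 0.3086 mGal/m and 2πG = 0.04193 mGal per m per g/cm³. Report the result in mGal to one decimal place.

Free-air correction = 0.3086 × 3115.0 = 961.29 mGal
Free-air anomaly = 978089.86 − 978654.05 + (961.29) = 397.10 mGal
Bouguer slab correction = 0.04193 × 2.61 × 3115.0 = 340.90 mGal
Simple Bouguer anomaly = 397.10 − (340.90) = 56.20 mGal

56.2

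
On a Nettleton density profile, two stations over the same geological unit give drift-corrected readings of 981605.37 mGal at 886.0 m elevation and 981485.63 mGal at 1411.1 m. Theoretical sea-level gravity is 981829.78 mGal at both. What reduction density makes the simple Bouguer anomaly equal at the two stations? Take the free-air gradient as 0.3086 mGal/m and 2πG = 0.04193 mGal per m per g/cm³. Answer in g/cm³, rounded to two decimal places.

Δg_obs = 981485.63 − 981605.37 = -119.74 mGal over Δh = 1411.1 − 886.0 = 525.1 m
Equal Bouguer anomalies ⇒ Δg_obs + (0.3086 − 0.04193ρ)·Δh = 0
0.3086 − 0.04193ρ = −Δg_obs/Δh = 0.22803
ρ = (0.3086 − 0.22803) / 0.04193 = 1.92 g/cm³

1.92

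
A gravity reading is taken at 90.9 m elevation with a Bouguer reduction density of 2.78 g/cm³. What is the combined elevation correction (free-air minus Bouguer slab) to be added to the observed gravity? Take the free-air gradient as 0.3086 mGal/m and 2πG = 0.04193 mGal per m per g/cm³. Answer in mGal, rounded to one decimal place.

17.5

Combined gradient = 0.3086 − 0.04193 × 2.78 = 0.1920346 mGal/m
Combined elevation correction = 0.1920346 × 90.9 = 17.5 mGal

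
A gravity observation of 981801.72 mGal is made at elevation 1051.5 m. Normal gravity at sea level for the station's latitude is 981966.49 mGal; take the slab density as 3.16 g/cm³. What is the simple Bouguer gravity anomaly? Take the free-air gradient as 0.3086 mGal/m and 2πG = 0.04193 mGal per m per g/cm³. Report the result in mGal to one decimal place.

Free-air correction = 0.3086 × 1051.5 = 324.49 mGal
Free-air anomaly = 981801.72 − 981966.49 + (324.49) = 159.72 mGal
Bouguer slab correction = 0.04193 × 3.16 × 1051.5 = 139.32 mGal
Simple Bouguer anomaly = 159.72 − (139.32) = 20.40 mGal

20.4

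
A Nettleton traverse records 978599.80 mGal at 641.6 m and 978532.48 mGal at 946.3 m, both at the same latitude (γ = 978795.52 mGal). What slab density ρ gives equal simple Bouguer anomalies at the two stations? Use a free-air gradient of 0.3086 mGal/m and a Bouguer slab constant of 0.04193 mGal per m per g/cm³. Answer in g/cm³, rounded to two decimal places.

2.09

Δg_obs = 978532.48 − 978599.80 = -67.32 mGal over Δh = 946.3 − 641.6 = 304.7 m
Equal Bouguer anomalies ⇒ Δg_obs + (0.3086 − 0.04193ρ)·Δh = 0
0.3086 − 0.04193ρ = −Δg_obs/Δh = 0.22094
ρ = (0.3086 − 0.22094) / 0.04193 = 2.09 g/cm³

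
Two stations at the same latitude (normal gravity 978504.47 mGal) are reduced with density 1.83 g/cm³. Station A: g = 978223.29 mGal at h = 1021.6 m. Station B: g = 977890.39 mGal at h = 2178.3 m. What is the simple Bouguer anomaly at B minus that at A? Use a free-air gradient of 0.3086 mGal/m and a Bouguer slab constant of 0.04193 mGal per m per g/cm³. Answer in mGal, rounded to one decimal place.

-64.7

Δg_SB(A) = 978223.29 − 978504.47 + 0.3086×1021.6 − 0.04193×1.83×1021.6 = -44.30 mGal
Δg_SB(B) = 977890.39 − 978504.47 + 0.3086×2178.3 − 0.04193×1.83×2178.3 = -109.00 mGal
Difference = -109.00 − (-44.30) = -64.70 mGal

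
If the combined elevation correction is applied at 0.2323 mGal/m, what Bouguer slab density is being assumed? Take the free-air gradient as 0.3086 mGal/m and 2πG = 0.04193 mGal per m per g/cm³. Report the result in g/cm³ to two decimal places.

0.2323 = 0.3086 − 0.04193 × ρ
ρ = (0.3086 − 0.2323) / 0.04193 = 1.82 g/cm³

1.82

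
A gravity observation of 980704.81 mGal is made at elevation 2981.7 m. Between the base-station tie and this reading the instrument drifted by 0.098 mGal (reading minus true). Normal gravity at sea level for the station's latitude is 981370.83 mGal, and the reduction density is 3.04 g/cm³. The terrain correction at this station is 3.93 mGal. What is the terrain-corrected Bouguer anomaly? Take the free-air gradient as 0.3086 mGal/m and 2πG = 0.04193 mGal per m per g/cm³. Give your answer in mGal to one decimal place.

Drift-corrected reading = 980704.81 − (0.098) = 980704.712 mGal
Free-air correction = 0.3086 × 2981.7 = 920.15 mGal
Free-air anomaly = 980704.712 − 981370.83 + (920.15) = 254.032 mGal
Bouguer slab correction = 0.04193 × 3.04 × 2981.7 = 380.07 mGal
Simple Bouguer anomaly = 254.032 − (380.07) = -126.038 mGal
Complete Bouguer anomaly = -126.038 + 3.93 = -122.108 mGal

-122.1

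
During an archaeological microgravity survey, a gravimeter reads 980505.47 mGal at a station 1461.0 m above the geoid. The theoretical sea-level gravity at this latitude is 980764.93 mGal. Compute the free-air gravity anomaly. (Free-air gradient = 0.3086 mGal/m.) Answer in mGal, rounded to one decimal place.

191.4

Free-air correction = 0.3086 × 1461.0 = 450.86 mGal
Free-air anomaly = 980505.47 − 980764.93 + (450.86) = 191.40 mGal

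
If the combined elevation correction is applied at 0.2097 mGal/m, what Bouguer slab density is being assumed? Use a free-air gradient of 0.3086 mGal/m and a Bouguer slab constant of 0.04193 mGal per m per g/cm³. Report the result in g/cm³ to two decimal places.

2.36

0.2097 = 0.3086 − 0.04193 × ρ
ρ = (0.3086 − 0.2097) / 0.04193 = 2.36 g/cm³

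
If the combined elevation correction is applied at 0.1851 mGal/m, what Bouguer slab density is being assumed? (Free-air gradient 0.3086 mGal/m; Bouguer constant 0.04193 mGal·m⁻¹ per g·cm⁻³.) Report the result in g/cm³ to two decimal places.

2.95

0.1851 = 0.3086 − 0.04193 × ρ
ρ = (0.3086 − 0.1851) / 0.04193 = 2.95 g/cm³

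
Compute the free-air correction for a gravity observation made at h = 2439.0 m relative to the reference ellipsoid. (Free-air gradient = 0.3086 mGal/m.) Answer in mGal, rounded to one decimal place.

Free-air correction = 0.3086 × 2439.0 = 752.7 mGal

752.7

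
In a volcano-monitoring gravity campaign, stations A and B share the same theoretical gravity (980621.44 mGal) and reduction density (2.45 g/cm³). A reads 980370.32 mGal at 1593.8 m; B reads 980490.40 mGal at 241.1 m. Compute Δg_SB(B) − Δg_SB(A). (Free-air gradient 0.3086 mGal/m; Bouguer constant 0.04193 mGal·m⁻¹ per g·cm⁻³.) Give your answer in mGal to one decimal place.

-158.4

Δg_SB(A) = 980370.32 − 980621.44 + 0.3086×1593.8 − 0.04193×2.45×1593.8 = 77.00 mGal
Δg_SB(B) = 980490.40 − 980621.44 + 0.3086×241.1 − 0.04193×2.45×241.1 = -81.40 mGal
Difference = -81.40 − (77.00) = -158.40 mGal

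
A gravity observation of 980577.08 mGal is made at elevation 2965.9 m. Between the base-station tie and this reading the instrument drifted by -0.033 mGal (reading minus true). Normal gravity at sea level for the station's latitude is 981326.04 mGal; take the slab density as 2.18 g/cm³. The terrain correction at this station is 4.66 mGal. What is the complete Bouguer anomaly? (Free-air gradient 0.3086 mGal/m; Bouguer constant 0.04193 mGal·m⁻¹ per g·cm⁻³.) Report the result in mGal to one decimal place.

-100.1

Drift-corrected reading = 980577.08 − (-0.033) = 980577.113 mGal
Free-air correction = 0.3086 × 2965.9 = 915.28 mGal
Free-air anomaly = 980577.113 − 981326.04 + (915.28) = 166.353 mGal
Bouguer slab correction = 0.04193 × 2.18 × 2965.9 = 271.11 mGal
Simple Bouguer anomaly = 166.353 − (271.11) = -104.757 mGal
Complete Bouguer anomaly = -104.757 + 4.66 = -100.097 mGal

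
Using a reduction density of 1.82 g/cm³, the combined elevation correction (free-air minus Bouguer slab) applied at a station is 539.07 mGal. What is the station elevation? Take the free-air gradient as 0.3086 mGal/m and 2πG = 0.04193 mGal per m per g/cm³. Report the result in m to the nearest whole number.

Combined gradient = 0.3086 − 0.04193 × 1.82 = 0.2322874 mGal/m
h = 539.07 / 0.2322874 = 2320.70 m

2321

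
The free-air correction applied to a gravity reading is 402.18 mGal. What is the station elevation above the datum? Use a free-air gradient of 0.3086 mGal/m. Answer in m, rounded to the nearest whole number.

1303

h = 402.18 / 0.3086 = 1303.24 m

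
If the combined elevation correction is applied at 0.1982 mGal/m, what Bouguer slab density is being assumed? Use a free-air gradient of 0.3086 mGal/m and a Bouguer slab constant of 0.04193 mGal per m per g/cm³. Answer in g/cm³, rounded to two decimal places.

0.1982 = 0.3086 − 0.04193 × ρ
ρ = (0.3086 − 0.1982) / 0.04193 = 2.63 g/cm³

2.63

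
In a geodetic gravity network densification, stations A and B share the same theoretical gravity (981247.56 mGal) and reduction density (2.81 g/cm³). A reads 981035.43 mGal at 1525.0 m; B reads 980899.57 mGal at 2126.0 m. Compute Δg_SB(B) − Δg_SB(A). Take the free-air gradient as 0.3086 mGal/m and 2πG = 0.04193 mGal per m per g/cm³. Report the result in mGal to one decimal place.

Δg_SB(A) = 981035.43 − 981247.56 + 0.3086×1525.0 − 0.04193×2.81×1525.0 = 78.80 mGal
Δg_SB(B) = 980899.57 − 981247.56 + 0.3086×2126.0 − 0.04193×2.81×2126.0 = 57.60 mGal
Difference = 57.60 − (78.80) = -21.20 mGal

-21.2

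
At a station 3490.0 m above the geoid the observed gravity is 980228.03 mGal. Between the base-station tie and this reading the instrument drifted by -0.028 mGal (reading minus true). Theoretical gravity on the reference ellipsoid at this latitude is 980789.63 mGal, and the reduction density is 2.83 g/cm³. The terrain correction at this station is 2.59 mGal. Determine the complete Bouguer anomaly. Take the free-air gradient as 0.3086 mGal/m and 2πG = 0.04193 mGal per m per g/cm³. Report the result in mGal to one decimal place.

103.9

Drift-corrected reading = 980228.03 − (-0.028) = 980228.058 mGal
Free-air correction = 0.3086 × 3490.0 = 1077.01 mGal
Free-air anomaly = 980228.058 − 980789.63 + (1077.01) = 515.438 mGal
Bouguer slab correction = 0.04193 × 2.83 × 3490.0 = 414.13 mGal
Simple Bouguer anomaly = 515.438 − (414.13) = 101.308 mGal
Complete Bouguer anomaly = 101.308 + 2.59 = 103.898 mGal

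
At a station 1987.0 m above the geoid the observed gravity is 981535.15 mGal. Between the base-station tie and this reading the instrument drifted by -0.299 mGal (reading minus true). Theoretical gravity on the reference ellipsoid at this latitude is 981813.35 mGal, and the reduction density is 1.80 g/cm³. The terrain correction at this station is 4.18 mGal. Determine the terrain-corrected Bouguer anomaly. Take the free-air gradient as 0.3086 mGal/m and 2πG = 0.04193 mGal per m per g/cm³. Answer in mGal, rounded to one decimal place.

Drift-corrected reading = 981535.15 − (-0.299) = 981535.449 mGal
Free-air correction = 0.3086 × 1987.0 = 613.19 mGal
Free-air anomaly = 981535.449 − 981813.35 + (613.19) = 335.289 mGal
Bouguer slab correction = 0.04193 × 1.80 × 1987.0 = 149.97 mGal
Simple Bouguer anomaly = 335.289 − (149.97) = 185.319 mGal
Complete Bouguer anomaly = 185.319 + 4.18 = 189.499 mGal

189.5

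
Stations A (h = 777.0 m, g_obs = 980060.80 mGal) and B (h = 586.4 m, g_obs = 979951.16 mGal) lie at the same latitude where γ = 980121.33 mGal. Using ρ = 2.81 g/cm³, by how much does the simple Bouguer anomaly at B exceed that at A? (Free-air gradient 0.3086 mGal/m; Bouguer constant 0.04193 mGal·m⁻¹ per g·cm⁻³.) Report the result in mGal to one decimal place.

-146.0

Δg_SB(A) = 980060.80 − 980121.33 + 0.3086×777.0 − 0.04193×2.81×777.0 = 87.70 mGal
Δg_SB(B) = 979951.16 − 980121.33 + 0.3086×586.4 − 0.04193×2.81×586.4 = -58.30 mGal
Difference = -58.30 − (87.70) = -146.00 mGal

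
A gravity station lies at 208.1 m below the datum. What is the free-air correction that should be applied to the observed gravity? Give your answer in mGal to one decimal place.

-64.2

Free-air correction = 0.3086 × -208.1 = -64.2 mGal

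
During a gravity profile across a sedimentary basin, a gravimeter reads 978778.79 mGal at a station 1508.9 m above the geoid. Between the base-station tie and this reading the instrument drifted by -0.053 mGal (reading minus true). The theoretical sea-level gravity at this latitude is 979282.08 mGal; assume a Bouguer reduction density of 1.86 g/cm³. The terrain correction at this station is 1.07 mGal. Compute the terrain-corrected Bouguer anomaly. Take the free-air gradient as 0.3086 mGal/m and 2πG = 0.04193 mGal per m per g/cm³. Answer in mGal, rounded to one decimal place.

-154.2

Drift-corrected reading = 978778.79 − (-0.053) = 978778.843 mGal
Free-air correction = 0.3086 × 1508.9 = 465.65 mGal
Free-air anomaly = 978778.843 − 979282.08 + (465.65) = -37.587 mGal
Bouguer slab correction = 0.04193 × 1.86 × 1508.9 = 117.68 mGal
Simple Bouguer anomaly = -37.587 − (117.68) = -155.267 mGal
Complete Bouguer anomaly = -155.267 + 1.07 = -154.197 mGal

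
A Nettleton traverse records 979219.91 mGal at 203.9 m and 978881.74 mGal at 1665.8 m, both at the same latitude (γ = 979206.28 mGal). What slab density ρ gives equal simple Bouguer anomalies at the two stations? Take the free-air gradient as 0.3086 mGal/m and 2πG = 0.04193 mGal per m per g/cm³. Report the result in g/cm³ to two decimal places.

1.84

Δg_obs = 978881.74 − 979219.91 = -338.17 mGal over Δh = 1665.8 − 203.9 = 1461.9 m
Equal Bouguer anomalies ⇒ Δg_obs + (0.3086 − 0.04193ρ)·Δh = 0
0.3086 − 0.04193ρ = −Δg_obs/Δh = 0.23132
ρ = (0.3086 − 0.23132) / 0.04193 = 1.84 g/cm³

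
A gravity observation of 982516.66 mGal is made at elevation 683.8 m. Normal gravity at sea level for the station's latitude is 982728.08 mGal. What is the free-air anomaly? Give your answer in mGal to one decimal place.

-0.4

Free-air correction = 0.3086 × 683.8 = 211.02 mGal
Free-air anomaly = 982516.66 − 982728.08 + (211.02) = -0.40 mGal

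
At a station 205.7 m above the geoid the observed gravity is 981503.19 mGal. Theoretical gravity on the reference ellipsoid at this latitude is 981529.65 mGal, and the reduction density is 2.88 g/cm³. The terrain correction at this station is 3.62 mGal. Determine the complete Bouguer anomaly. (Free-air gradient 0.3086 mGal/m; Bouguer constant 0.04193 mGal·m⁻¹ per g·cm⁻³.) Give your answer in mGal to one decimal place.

15.8

Free-air correction = 0.3086 × 205.7 = 63.48 mGal
Free-air anomaly = 981503.19 − 981529.65 + (63.48) = 37.02 mGal
Bouguer slab correction = 0.04193 × 2.88 × 205.7 = 24.84 mGal
Simple Bouguer anomaly = 37.02 − (24.84) = 12.18 mGal
Complete Bouguer anomaly = 12.18 + 3.62 = 15.80 mGal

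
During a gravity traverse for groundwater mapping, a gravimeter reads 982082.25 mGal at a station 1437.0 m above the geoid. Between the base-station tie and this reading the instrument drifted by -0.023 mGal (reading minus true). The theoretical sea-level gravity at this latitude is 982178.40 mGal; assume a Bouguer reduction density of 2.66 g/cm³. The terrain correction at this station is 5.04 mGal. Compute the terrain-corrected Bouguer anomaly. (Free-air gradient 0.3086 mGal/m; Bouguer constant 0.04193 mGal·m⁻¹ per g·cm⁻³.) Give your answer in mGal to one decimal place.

Drift-corrected reading = 982082.25 − (-0.023) = 982082.273 mGal
Free-air correction = 0.3086 × 1437.0 = 443.46 mGal
Free-air anomaly = 982082.273 − 982178.40 + (443.46) = 347.333 mGal
Bouguer slab correction = 0.04193 × 2.66 × 1437.0 = 160.27 mGal
Simple Bouguer anomaly = 347.333 − (160.27) = 187.063 mGal
Complete Bouguer anomaly = 187.063 + 5.04 = 192.103 mGal

192.1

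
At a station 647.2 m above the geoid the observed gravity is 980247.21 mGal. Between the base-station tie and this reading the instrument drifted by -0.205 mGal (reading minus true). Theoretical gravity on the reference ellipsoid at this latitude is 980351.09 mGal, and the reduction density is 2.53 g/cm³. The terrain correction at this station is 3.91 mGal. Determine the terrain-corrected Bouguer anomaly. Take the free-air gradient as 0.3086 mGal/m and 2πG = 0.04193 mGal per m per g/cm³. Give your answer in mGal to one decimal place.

Drift-corrected reading = 980247.21 − (-0.205) = 980247.415 mGal
Free-air correction = 0.3086 × 647.2 = 199.73 mGal
Free-air anomaly = 980247.415 − 980351.09 + (199.73) = 96.055 mGal
Bouguer slab correction = 0.04193 × 2.53 × 647.2 = 68.66 mGal
Simple Bouguer anomaly = 96.055 − (68.66) = 27.395 mGal
Complete Bouguer anomaly = 27.395 + 3.91 = 31.305 mGal

31.3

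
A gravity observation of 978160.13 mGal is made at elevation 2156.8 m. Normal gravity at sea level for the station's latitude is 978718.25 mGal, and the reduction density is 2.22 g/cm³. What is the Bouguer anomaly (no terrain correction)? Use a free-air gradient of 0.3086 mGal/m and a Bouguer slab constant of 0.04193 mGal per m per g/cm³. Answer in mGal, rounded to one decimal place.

-93.3

Free-air correction = 0.3086 × 2156.8 = 665.59 mGal
Free-air anomaly = 978160.13 − 978718.25 + (665.59) = 107.47 mGal
Bouguer slab correction = 0.04193 × 2.22 × 2156.8 = 200.76 mGal
Simple Bouguer anomaly = 107.47 − (200.76) = -93.29 mGal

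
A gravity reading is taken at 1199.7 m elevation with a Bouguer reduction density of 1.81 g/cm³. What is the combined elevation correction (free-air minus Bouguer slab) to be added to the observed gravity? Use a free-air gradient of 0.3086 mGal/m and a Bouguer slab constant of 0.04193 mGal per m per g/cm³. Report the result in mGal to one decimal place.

279.2

Combined gradient = 0.3086 − 0.04193 × 1.81 = 0.2327067 mGal/m
Combined elevation correction = 0.2327067 × 1199.7 = 279.2 mGal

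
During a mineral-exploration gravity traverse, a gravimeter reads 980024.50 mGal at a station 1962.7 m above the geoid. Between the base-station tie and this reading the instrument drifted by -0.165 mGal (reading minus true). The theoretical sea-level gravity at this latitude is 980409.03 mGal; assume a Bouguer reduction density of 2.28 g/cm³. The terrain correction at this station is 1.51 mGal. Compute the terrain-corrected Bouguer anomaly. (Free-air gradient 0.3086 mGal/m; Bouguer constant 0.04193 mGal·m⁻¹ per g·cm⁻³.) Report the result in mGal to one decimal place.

Drift-corrected reading = 980024.50 − (-0.165) = 980024.665 mGal
Free-air correction = 0.3086 × 1962.7 = 605.69 mGal
Free-air anomaly = 980024.665 − 980409.03 + (605.69) = 221.325 mGal
Bouguer slab correction = 0.04193 × 2.28 × 1962.7 = 187.63 mGal
Simple Bouguer anomaly = 221.325 − (187.63) = 33.695 mGal
Complete Bouguer anomaly = 33.695 + 1.51 = 35.205 mGal

35.2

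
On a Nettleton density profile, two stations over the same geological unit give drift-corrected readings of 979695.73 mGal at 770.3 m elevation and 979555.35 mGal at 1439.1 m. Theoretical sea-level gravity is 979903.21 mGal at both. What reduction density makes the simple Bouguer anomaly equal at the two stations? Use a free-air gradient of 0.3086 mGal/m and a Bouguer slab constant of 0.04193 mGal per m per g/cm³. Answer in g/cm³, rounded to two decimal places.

Δg_obs = 979555.35 − 979695.73 = -140.38 mGal over Δh = 1439.1 − 770.3 = 668.8 m
Equal Bouguer anomalies ⇒ Δg_obs + (0.3086 − 0.04193ρ)·Δh = 0
0.3086 − 0.04193ρ = −Δg_obs/Δh = 0.20990
ρ = (0.3086 − 0.20990) / 0.04193 = 2.35 g/cm³

2.35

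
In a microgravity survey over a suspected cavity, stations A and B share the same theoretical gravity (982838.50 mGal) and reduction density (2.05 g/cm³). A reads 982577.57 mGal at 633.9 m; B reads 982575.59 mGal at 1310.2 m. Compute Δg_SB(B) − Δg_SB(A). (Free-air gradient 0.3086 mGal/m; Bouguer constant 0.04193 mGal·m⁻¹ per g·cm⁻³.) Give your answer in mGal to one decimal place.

Δg_SB(A) = 982577.57 − 982838.50 + 0.3086×633.9 − 0.04193×2.05×633.9 = -119.80 mGal
Δg_SB(B) = 982575.59 − 982838.50 + 0.3086×1310.2 − 0.04193×2.05×1310.2 = 28.80 mGal
Difference = 28.80 − (-119.80) = 148.60 mGal

148.6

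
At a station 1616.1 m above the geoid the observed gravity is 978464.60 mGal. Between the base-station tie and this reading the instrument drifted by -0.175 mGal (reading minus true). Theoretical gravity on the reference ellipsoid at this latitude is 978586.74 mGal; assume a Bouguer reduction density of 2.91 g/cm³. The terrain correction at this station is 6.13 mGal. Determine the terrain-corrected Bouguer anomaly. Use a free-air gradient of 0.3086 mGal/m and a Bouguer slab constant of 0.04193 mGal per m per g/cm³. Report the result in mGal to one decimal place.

Drift-corrected reading = 978464.60 − (-0.175) = 978464.775 mGal
Free-air correction = 0.3086 × 1616.1 = 498.73 mGal
Free-air anomaly = 978464.775 − 978586.74 + (498.73) = 376.765 mGal
Bouguer slab correction = 0.04193 × 2.91 × 1616.1 = 197.19 mGal
Simple Bouguer anomaly = 376.765 − (197.19) = 179.575 mGal
Complete Bouguer anomaly = 179.575 + 6.13 = 185.705 mGal

185.7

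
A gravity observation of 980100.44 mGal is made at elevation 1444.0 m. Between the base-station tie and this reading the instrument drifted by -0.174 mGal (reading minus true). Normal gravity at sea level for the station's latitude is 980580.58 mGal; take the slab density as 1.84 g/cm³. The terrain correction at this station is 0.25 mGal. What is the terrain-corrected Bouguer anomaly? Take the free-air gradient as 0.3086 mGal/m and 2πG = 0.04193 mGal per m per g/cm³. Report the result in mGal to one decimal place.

-145.5

Drift-corrected reading = 980100.44 − (-0.174) = 980100.614 mGal
Free-air correction = 0.3086 × 1444.0 = 445.62 mGal
Free-air anomaly = 980100.614 − 980580.58 + (445.62) = -34.346 mGal
Bouguer slab correction = 0.04193 × 1.84 × 1444.0 = 111.41 mGal
Simple Bouguer anomaly = -34.346 − (111.41) = -145.756 mGal
Complete Bouguer anomaly = -145.756 + 0.25 = -145.506 mGal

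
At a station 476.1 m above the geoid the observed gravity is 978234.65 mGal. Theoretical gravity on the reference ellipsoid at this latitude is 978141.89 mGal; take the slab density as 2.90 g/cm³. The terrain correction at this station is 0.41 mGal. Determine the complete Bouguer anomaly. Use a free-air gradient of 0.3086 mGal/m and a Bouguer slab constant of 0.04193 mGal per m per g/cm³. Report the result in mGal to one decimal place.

Free-air correction = 0.3086 × 476.1 = 146.92 mGal
Free-air anomaly = 978234.65 − 978141.89 + (146.92) = 239.68 mGal
Bouguer slab correction = 0.04193 × 2.90 × 476.1 = 57.89 mGal
Simple Bouguer anomaly = 239.68 − (57.89) = 181.79 mGal
Complete Bouguer anomaly = 181.79 + 0.41 = 182.20 mGal

182.2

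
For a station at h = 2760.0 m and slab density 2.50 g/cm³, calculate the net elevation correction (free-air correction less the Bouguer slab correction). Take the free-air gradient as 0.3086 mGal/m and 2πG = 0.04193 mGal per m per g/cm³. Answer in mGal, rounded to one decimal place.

562.4

Combined gradient = 0.3086 − 0.04193 × 2.50 = 0.2037750 mGal/m
Combined elevation correction = 0.2037750 × 2760.0 = 562.4 mGal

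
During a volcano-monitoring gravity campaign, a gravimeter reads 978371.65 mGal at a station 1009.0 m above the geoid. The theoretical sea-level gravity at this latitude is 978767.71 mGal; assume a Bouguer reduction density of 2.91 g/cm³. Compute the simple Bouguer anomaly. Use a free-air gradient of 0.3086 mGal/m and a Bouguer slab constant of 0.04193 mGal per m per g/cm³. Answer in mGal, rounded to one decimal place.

-207.8

Free-air correction = 0.3086 × 1009.0 = 311.38 mGal
Free-air anomaly = 978371.65 − 978767.71 + (311.38) = -84.68 mGal
Bouguer slab correction = 0.04193 × 2.91 × 1009.0 = 123.11 mGal
Simple Bouguer anomaly = -84.68 − (123.11) = -207.79 mGal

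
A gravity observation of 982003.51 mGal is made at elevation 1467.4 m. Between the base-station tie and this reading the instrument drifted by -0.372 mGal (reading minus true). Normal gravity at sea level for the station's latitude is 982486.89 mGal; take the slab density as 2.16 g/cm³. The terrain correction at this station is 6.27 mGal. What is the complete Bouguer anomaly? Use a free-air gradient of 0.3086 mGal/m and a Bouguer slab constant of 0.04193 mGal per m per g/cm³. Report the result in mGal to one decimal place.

Drift-corrected reading = 982003.51 − (-0.372) = 982003.882 mGal
Free-air correction = 0.3086 × 1467.4 = 452.84 mGal
Free-air anomaly = 982003.882 − 982486.89 + (452.84) = -30.168 mGal
Bouguer slab correction = 0.04193 × 2.16 × 1467.4 = 132.90 mGal
Simple Bouguer anomaly = -30.168 − (132.90) = -163.068 mGal
Complete Bouguer anomaly = -163.068 + 6.27 = -156.798 mGal

-156.8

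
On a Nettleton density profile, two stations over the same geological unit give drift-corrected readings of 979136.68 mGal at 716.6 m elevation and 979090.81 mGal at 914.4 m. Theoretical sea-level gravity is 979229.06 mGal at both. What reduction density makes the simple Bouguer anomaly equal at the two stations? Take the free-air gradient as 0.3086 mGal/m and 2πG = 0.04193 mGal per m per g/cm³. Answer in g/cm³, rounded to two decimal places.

Δg_obs = 979090.81 − 979136.68 = -45.87 mGal over Δh = 914.4 − 716.6 = 197.8 m
Equal Bouguer anomalies ⇒ Δg_obs + (0.3086 − 0.04193ρ)·Δh = 0
0.3086 − 0.04193ρ = −Δg_obs/Δh = 0.23190
ρ = (0.3086 − 0.23190) / 0.04193 = 1.83 g/cm³

1.83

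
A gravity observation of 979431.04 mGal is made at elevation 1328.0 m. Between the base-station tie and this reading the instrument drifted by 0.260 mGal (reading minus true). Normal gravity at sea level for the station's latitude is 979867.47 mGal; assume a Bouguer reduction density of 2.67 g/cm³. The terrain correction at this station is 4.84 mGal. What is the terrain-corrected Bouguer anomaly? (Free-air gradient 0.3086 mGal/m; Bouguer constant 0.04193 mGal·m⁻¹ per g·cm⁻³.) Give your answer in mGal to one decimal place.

-170.7

Drift-corrected reading = 979431.04 − (0.260) = 979430.780 mGal
Free-air correction = 0.3086 × 1328.0 = 409.82 mGal
Free-air anomaly = 979430.780 − 979867.47 + (409.82) = -26.870 mGal
Bouguer slab correction = 0.04193 × 2.67 × 1328.0 = 148.67 mGal
Simple Bouguer anomaly = -26.870 − (148.67) = -175.540 mGal
Complete Bouguer anomaly = -175.540 + 4.84 = -170.700 mGal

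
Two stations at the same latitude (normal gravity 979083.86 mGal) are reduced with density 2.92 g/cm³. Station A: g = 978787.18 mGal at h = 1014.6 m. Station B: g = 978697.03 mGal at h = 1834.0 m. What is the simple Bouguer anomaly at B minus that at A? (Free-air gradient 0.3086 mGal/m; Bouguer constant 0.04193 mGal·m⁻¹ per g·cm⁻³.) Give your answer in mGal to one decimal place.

Δg_SB(A) = 978787.18 − 979083.86 + 0.3086×1014.6 − 0.04193×2.92×1014.6 = -107.80 mGal
Δg_SB(B) = 978697.03 − 979083.86 + 0.3086×1834.0 − 0.04193×2.92×1834.0 = -45.40 mGal
Difference = -45.40 − (-107.80) = 62.40 mGal

62.4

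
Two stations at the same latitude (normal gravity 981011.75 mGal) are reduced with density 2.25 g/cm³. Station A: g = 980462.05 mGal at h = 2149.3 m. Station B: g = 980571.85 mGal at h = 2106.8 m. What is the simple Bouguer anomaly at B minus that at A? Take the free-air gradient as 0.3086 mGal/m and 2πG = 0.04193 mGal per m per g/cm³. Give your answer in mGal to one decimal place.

Δg_SB(A) = 980462.05 − 981011.75 + 0.3086×2149.3 − 0.04193×2.25×2149.3 = -89.20 mGal
Δg_SB(B) = 980571.85 − 981011.75 + 0.3086×2106.8 − 0.04193×2.25×2106.8 = 11.50 mGal
Difference = 11.50 − (-89.20) = 100.70 mGal

100.7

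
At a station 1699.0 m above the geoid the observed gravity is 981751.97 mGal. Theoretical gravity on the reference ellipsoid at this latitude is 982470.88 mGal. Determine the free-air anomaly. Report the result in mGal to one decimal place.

Free-air correction = 0.3086 × 1699.0 = 524.31 mGal
Free-air anomaly = 981751.97 − 982470.88 + (524.31) = -194.60 mGal

-194.6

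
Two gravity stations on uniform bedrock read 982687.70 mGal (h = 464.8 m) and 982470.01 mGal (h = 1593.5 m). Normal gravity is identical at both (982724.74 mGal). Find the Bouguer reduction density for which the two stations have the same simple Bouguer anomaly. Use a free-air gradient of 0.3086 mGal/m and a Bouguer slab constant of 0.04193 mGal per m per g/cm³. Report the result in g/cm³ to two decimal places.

2.76

Δg_obs = 982470.01 − 982687.70 = -217.69 mGal over Δh = 1593.5 − 464.8 = 1128.7 m
Equal Bouguer anomalies ⇒ Δg_obs + (0.3086 − 0.04193ρ)·Δh = 0
0.3086 − 0.04193ρ = −Δg_obs/Δh = 0.19287
ρ = (0.3086 − 0.19287) / 0.04193 = 2.76 g/cm³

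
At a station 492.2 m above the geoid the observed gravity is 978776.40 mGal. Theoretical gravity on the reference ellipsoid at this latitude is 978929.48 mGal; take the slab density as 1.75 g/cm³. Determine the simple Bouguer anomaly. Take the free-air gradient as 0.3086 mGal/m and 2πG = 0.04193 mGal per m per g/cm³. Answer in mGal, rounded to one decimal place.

Free-air correction = 0.3086 × 492.2 = 151.89 mGal
Free-air anomaly = 978776.40 − 978929.48 + (151.89) = -1.19 mGal
Bouguer slab correction = 0.04193 × 1.75 × 492.2 = 36.12 mGal
Simple Bouguer anomaly = -1.19 − (36.12) = -37.31 mGal

-37.3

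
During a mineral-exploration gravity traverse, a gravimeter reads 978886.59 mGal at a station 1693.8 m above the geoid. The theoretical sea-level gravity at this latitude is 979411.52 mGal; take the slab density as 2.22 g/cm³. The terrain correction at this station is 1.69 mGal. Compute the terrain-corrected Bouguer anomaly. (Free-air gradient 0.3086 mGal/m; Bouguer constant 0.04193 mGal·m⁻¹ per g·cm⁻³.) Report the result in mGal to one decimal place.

-158.2

Free-air correction = 0.3086 × 1693.8 = 522.71 mGal
Free-air anomaly = 978886.59 − 979411.52 + (522.71) = -2.22 mGal
Bouguer slab correction = 0.04193 × 2.22 × 1693.8 = 157.67 mGal
Simple Bouguer anomaly = -2.22 − (157.67) = -159.89 mGal
Complete Bouguer anomaly = -159.89 + 1.69 = -158.20 mGal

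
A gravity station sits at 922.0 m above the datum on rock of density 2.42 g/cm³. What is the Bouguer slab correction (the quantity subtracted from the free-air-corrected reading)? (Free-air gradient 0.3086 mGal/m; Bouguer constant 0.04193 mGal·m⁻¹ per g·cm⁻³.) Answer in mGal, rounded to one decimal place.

93.6

Bouguer slab correction = 0.04193 × 2.42 × 922.0 = 93.6 mGal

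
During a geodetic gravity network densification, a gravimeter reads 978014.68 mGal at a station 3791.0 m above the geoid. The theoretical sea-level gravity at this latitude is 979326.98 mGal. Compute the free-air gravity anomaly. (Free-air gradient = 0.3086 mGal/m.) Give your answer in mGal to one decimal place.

Free-air correction = 0.3086 × 3791.0 = 1169.90 mGal
Free-air anomaly = 978014.68 − 979326.98 + (1169.90) = -142.40 mGal

-142.4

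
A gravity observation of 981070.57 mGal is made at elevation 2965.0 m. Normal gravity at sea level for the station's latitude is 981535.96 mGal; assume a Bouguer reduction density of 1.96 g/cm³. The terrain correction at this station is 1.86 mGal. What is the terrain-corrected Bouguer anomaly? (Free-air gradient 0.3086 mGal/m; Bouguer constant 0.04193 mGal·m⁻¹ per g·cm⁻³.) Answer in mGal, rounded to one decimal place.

Free-air correction = 0.3086 × 2965.0 = 915.00 mGal
Free-air anomaly = 981070.57 − 981535.96 + (915.00) = 449.61 mGal
Bouguer slab correction = 0.04193 × 1.96 × 2965.0 = 243.67 mGal
Simple Bouguer anomaly = 449.61 − (243.67) = 205.94 mGal
Complete Bouguer anomaly = 205.94 + 1.86 = 207.80 mGal

207.8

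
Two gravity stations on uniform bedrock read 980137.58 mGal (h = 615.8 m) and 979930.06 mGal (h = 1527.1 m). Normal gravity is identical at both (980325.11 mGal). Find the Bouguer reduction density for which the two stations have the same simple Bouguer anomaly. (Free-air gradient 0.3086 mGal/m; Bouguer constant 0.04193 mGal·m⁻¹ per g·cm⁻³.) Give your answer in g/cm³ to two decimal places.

1.93

Δg_obs = 979930.06 − 980137.58 = -207.52 mGal over Δh = 1527.1 − 615.8 = 911.3 m
Equal Bouguer anomalies ⇒ Δg_obs + (0.3086 − 0.04193ρ)·Δh = 0
0.3086 − 0.04193ρ = −Δg_obs/Δh = 0.22772
ρ = (0.3086 − 0.22772) / 0.04193 = 1.93 g/cm³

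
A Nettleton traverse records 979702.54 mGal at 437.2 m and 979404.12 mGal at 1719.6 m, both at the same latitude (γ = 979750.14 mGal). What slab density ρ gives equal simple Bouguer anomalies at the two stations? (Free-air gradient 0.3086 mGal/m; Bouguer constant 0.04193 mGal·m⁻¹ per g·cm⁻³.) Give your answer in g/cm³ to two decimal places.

1.81

Δg_obs = 979404.12 − 979702.54 = -298.42 mGal over Δh = 1719.6 − 437.2 = 1282.4 m
Equal Bouguer anomalies ⇒ Δg_obs + (0.3086 − 0.04193ρ)·Δh = 0
0.3086 − 0.04193ρ = −Δg_obs/Δh = 0.23270
ρ = (0.3086 − 0.23270) / 0.04193 = 1.81 g/cm³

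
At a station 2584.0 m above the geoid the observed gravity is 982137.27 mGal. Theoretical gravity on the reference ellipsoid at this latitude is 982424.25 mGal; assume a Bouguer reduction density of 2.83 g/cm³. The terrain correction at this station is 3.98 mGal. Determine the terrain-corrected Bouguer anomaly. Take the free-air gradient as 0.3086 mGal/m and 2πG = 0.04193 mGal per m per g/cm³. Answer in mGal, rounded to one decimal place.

Free-air correction = 0.3086 × 2584.0 = 797.42 mGal
Free-air anomaly = 982137.27 − 982424.25 + (797.42) = 510.44 mGal
Bouguer slab correction = 0.04193 × 2.83 × 2584.0 = 306.62 mGal
Simple Bouguer anomaly = 510.44 − (306.62) = 203.82 mGal
Complete Bouguer anomaly = 203.82 + 3.98 = 207.80 mGal

207.8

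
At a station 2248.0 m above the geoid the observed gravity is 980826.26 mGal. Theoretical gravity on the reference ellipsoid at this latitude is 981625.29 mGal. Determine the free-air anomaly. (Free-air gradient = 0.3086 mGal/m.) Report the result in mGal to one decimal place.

-105.3

Free-air correction = 0.3086 × 2248.0 = 693.73 mGal
Free-air anomaly = 980826.26 − 981625.29 + (693.73) = -105.30 mGal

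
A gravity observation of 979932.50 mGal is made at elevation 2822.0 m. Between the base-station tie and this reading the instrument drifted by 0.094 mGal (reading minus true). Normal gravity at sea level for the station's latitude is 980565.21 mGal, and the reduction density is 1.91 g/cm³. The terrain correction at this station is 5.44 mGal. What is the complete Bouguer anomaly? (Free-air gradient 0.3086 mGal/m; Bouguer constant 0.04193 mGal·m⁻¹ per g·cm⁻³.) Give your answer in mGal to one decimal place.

17.5

Drift-corrected reading = 979932.50 − (0.094) = 979932.406 mGal
Free-air correction = 0.3086 × 2822.0 = 870.87 mGal
Free-air anomaly = 979932.406 − 980565.21 + (870.87) = 238.066 mGal
Bouguer slab correction = 0.04193 × 1.91 × 2822.0 = 226.00 mGal
Simple Bouguer anomaly = 238.066 − (226.00) = 12.066 mGal
Complete Bouguer anomaly = 12.066 + 5.44 = 17.506 mGal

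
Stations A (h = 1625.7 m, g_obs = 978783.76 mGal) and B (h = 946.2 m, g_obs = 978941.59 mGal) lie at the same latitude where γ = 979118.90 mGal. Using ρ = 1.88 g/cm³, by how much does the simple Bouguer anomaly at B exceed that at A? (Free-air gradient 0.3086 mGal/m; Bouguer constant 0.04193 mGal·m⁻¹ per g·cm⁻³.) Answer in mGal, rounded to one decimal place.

Δg_SB(A) = 978783.76 − 979118.90 + 0.3086×1625.7 − 0.04193×1.88×1625.7 = 38.40 mGal
Δg_SB(B) = 978941.59 − 979118.90 + 0.3086×946.2 − 0.04193×1.88×946.2 = 40.10 mGal
Difference = 40.10 − (38.40) = 1.70 mGal

1.7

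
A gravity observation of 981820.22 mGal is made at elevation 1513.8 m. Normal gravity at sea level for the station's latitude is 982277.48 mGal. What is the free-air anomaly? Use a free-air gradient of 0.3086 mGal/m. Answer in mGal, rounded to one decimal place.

9.9

Free-air correction = 0.3086 × 1513.8 = 467.16 mGal
Free-air anomaly = 981820.22 − 982277.48 + (467.16) = 9.90 mGal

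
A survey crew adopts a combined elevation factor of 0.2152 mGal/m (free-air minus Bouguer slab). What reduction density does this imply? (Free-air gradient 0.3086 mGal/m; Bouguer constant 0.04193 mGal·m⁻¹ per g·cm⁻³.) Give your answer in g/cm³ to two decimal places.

0.2152 = 0.3086 − 0.04193 × ρ
ρ = (0.3086 − 0.2152) / 0.04193 = 2.23 g/cm³

2.23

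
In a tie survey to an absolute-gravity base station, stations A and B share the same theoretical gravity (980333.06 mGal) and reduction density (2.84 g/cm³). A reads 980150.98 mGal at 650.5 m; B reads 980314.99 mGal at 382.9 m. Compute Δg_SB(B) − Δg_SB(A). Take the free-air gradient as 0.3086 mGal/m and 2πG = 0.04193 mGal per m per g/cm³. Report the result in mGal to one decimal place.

113.3

Δg_SB(A) = 980150.98 − 980333.06 + 0.3086×650.5 − 0.04193×2.84×650.5 = -58.80 mGal
Δg_SB(B) = 980314.99 − 980333.06 + 0.3086×382.9 − 0.04193×2.84×382.9 = 54.50 mGal
Difference = 54.50 − (-58.80) = 113.30 mGal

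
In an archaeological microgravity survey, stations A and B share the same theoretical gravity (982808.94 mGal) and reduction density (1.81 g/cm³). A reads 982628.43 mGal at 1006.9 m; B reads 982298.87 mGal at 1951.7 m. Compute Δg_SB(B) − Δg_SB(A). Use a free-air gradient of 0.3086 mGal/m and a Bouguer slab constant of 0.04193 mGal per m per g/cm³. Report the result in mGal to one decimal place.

-109.7

Δg_SB(A) = 982628.43 − 982808.94 + 0.3086×1006.9 − 0.04193×1.81×1006.9 = 53.80 mGal
Δg_SB(B) = 982298.87 − 982808.94 + 0.3086×1951.7 − 0.04193×1.81×1951.7 = -55.90 mGal
Difference = -55.90 − (53.80) = -109.70 mGal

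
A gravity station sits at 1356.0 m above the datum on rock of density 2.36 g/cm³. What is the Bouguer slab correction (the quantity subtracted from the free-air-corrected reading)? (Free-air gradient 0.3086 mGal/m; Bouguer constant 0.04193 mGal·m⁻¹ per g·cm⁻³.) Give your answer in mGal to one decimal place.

134.2

Bouguer slab correction = 0.04193 × 2.36 × 1356.0 = 134.2 mGal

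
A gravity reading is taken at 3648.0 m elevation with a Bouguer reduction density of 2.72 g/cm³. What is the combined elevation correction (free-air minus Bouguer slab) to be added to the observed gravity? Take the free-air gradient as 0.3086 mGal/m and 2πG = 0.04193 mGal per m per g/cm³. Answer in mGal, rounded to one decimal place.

Combined gradient = 0.3086 − 0.04193 × 2.72 = 0.1945504 mGal/m
Combined elevation correction = 0.1945504 × 3648.0 = 709.7 mGal

709.7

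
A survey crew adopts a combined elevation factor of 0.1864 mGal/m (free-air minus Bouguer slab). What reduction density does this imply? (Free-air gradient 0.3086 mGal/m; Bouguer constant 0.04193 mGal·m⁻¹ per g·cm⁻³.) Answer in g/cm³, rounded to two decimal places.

0.1864 = 0.3086 − 0.04193 × ρ
ρ = (0.3086 − 0.1864) / 0.04193 = 2.91 g/cm³

2.91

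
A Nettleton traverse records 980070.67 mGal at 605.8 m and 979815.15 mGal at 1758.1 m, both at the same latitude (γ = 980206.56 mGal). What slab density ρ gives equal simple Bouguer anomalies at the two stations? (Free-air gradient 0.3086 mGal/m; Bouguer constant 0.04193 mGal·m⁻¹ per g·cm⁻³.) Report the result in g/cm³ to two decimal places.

2.07

Δg_obs = 979815.15 − 980070.67 = -255.52 mGal over Δh = 1758.1 − 605.8 = 1152.3 m
Equal Bouguer anomalies ⇒ Δg_obs + (0.3086 − 0.04193ρ)·Δh = 0
0.3086 − 0.04193ρ = −Δg_obs/Δh = 0.22175
ρ = (0.3086 − 0.22175) / 0.04193 = 2.07 g/cm³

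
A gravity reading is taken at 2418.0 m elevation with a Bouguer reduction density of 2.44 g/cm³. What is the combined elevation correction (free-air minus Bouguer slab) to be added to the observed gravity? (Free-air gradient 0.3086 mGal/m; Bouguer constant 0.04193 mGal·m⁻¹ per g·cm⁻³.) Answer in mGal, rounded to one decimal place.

Combined gradient = 0.3086 − 0.04193 × 2.44 = 0.2062908 mGal/m
Combined elevation correction = 0.2062908 × 2418.0 = 498.8 mGal

498.8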